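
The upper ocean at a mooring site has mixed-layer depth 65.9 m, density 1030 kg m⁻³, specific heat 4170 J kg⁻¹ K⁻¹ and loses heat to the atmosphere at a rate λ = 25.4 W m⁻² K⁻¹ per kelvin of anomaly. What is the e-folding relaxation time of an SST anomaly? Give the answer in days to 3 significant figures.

129 days

Areal heat capacity C = ρ c_p D = 1030 × 4170 × 65.9 = 2.83×10^8 J/(m^2 K).
Relaxation time τ = C / λ = 2.83×10^8 / 25.4 = 1.11×10^7 s.
In days: 1.11×10^7 s / (86400 s/day) = 129 days.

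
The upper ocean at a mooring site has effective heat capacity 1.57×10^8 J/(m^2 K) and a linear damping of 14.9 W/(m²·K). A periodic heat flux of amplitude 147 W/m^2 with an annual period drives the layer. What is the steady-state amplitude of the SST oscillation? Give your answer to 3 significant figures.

4.24 K

Areal heat capacity C = 1.57×10^8 J/(m^2 K) (given).
Angular frequency ω = 2π / T = 2π / 3.15×10^7 s = 1.99×10^-7 s⁻¹.
√((Cω)² + λ²) = √((31.3)² + 14.9²) = 34.6 W/(m²·K).
Amplitude A = F₀ / √((Cω)²+λ²) = 147 / 34.6 = 4.24 K.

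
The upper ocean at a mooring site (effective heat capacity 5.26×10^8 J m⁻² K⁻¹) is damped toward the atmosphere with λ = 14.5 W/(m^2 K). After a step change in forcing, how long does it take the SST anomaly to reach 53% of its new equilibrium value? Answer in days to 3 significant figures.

317 days

Areal heat capacity C = 5.26×10^8 J m⁻² K⁻¹ (given).
τ = C / λ = 5.26×10^8 / 14.5 = 3.63×10^7 s.
Fraction reached: 1 − e^(−t/τ) = 0.53 ⇒ t = −τ ln(1 − 0.53) = τ × 0.755.
t = 2.74×10^7 s = 317 days.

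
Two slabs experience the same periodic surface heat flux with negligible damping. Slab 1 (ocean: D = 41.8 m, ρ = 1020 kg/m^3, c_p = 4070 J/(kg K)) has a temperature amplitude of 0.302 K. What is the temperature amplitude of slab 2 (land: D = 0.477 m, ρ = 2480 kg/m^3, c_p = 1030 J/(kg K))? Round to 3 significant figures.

43.0 K

C_ocean = 1.74×10^8 J/(m²·K); C_land = 1.22×10^6 J/(m²·K).
A ∝ 1/C ⇒ A_land = A_ocean × C_ocean/C_land = 0.302 × 142 = 43.0 K.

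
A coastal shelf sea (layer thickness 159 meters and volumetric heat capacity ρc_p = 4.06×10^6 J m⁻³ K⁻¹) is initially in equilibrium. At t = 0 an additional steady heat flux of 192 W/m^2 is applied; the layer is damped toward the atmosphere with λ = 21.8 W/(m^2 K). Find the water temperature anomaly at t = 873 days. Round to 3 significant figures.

8.12 K

Areal heat capacity C = ρc_p × D = 4.06×10^6 × 159 = 6.46×10^8 J m⁻² K⁻¹.
τ = C / λ = 6.46×10^8 / 21.8 = 2.96×10^7 s.
Equilibrium anomaly ΔT_eq = F / λ = 192 / 21.8 = 8.81 K.
t = 873 days = 7.54×10^7 s, so t/τ = 2.55.
ΔT(t) = ΔT_eq (1 − e^(−t/τ)) = 8.81 × (1 − e^−2.55) = 8.12 K.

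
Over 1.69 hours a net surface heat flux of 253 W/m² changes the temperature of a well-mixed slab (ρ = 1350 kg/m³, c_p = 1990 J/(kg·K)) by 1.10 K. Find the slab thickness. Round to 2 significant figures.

Heat input Q = F Δt = 253 × 6080 s = 1.54×10^6 J/m².
Required areal heat capacity C = Q / ΔT = 1.40×10^6 J/(m²·K).
Depth D = C / (ρ c_p) = 1.40×10^6 / (1350 × 1990) = 0.521 m.

0.52 m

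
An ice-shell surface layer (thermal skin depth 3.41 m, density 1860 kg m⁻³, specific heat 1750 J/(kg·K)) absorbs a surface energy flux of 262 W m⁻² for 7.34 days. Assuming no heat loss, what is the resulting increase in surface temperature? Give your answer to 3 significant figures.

15.0 K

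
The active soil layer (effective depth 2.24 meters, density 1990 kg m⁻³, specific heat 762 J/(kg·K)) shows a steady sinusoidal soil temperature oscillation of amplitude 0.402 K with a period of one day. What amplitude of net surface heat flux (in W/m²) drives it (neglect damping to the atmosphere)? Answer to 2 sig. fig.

Areal heat capacity C = ρ c_p D = 1990 × 762 × 2.24 = 3.40×10^6 J/(m^2 K).
ω = 2π / 86400 s = 7.27×10^-5 s⁻¹.
Cω = 3.40×10^6 × 7.27×10^-5 = 247 W/(m²·K).
F₀ = A × Cω = 0.402 × 247 = 99.3 W/m².

99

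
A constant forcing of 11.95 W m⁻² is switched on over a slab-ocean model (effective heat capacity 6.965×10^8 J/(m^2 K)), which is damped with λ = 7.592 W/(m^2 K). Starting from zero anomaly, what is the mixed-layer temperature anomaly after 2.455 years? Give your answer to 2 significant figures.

0.90 K

Areal heat capacity C = 6.965×10^8 J/(m^2 K) (given).
τ = C / λ = 6.96×10^8 / 7.592 = 9.17×10^7 s.
Equilibrium anomaly ΔT_eq = F / λ = 11.95 / 7.592 = 1.57 K.
t = 2.455 years = 7.75×10^7 s, so t/τ = 0.844.
ΔT(t) = ΔT_eq (1 − e^(−t/τ)) = 1.57 × (1 − e^−0.844) = 0.898 K.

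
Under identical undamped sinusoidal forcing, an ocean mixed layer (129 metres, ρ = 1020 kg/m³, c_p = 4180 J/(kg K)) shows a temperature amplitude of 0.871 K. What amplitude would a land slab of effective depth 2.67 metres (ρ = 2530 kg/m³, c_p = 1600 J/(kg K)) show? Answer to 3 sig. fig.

44.3 K

C_ocean = 5.50×10^8 J/(m²·K); C_land = 1.08×10^7 J/(m²·K).
A ∝ 1/C ⇒ A_land = A_ocean × C_ocean/C_land = 0.871 × 50.9 = 44.3 K.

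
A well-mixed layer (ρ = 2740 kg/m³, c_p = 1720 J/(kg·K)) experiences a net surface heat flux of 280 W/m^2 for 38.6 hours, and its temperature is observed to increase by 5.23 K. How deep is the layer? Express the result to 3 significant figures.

1.58 m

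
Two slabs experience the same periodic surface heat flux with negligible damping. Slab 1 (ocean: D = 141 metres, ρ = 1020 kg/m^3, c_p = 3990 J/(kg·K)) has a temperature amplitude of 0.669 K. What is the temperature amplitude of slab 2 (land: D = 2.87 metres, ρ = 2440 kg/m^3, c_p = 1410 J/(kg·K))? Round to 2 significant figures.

39 K

C_ocean = 5.74×10^8 J/(m²·K); C_land = 9.87×10^6 J/(m²·K).
A ∝ 1/C ⇒ A_land = A_ocean × C_ocean/C_land = 0.669 × 58.1 = 38.9 K.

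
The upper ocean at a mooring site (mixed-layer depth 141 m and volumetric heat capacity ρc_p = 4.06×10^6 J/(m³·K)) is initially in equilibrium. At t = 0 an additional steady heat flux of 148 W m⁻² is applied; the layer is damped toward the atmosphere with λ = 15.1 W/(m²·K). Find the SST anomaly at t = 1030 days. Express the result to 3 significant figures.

8.86 K

Areal heat capacity C = ρc_p × D = 4.06×10^6 × 141 = 5.72×10^8 J m⁻² K⁻¹.
τ = C / λ = 5.72×10^8 / 15.1 = 3.79×10^7 s.
Equilibrium anomaly ΔT_eq = F / λ = 148 / 15.1 = 9.80 K.
t = 1030 days = 8.90×10^7 s, so t/τ = 2.35.
ΔT(t) = ΔT_eq (1 − e^(−t/τ)) = 9.80 × (1 − e^−2.35) = 8.86 K.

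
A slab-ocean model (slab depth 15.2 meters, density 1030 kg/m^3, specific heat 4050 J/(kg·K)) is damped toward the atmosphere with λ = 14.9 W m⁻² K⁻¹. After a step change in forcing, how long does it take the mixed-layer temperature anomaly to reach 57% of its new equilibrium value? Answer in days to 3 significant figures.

41.6 days

Areal heat capacity C = ρ c_p D = 1030 × 4050 × 15.2 = 6.34×10^7 J/(m^2 K).
τ = C / λ = 6.34×10^7 / 14.9 = 4.26×10^6 s.
Fraction reached: 1 − e^(−t/τ) = 0.57 ⇒ t = −τ ln(1 − 0.57) = τ × 0.844.
t = 3.59×10^6 s = 41.6 days.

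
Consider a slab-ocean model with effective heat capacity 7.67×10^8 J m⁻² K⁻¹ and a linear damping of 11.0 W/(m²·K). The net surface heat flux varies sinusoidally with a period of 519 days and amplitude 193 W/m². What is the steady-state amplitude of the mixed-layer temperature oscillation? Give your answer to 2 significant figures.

Areal heat capacity C = 7.67×10^8 J m⁻² K⁻¹ (given).
Angular frequency ω = 2π / T = 2π / 4.48×10^7 s = 1.40×10^-7 s⁻¹.
√((Cω)² + λ²) = √((107)² + 11.0²) = 108 W/(m²·K).
Amplitude A = F₀ / √((Cω)²+λ²) = 193 / 108 = 1.79 K.

1.8 K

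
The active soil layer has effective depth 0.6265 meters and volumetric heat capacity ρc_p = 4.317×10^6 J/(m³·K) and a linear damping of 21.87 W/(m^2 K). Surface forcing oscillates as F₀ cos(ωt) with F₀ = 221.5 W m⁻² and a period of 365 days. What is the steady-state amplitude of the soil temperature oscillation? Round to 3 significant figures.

Areal heat capacity C = ρc_p × D = 4.317×10^6 × 0.6265 = 2.70×10^6 J m⁻² K⁻¹.
Angular frequency ω = 2π / T = 2π / 3.15×10^7 s = 1.99×10^-7 s⁻¹.
√((Cω)² + λ²) = √((0.539)² + 21.87²) = 21.9 W/(m²·K).
Amplitude A = F₀ / √((Cω)²+λ²) = 221.5 / 21.9 = 10.1 K.

10.1 K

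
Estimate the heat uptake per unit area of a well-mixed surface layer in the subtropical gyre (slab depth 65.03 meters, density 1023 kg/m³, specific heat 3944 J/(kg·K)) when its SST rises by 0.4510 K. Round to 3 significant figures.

1.18×10^8

Areal heat capacity C = ρ c_p D = 1023 × 3944 × 65.03 = 2.62×10^8 J/(m^2 K).
ΔQ = C ΔT = 2.62×10^8 × 0.4510 = 1.18×10^8 J/m².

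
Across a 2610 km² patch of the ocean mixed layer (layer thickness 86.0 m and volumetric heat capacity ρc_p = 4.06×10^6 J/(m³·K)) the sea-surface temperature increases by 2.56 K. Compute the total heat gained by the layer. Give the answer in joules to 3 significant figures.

Areal heat capacity C = ρc_p × D = 4.06×10^6 × 86.0 = 3.49×10^8 J/(m²·K).
Heat per unit area: q = C ΔT = 3.49×10^8 × 2.56 = 8.94×10^8 J/m².
Total heat: Q = q × A = 8.94×10^8 × (2610 × 10⁶ m²) = 2.33×10^18 J.

2.33×10^18 J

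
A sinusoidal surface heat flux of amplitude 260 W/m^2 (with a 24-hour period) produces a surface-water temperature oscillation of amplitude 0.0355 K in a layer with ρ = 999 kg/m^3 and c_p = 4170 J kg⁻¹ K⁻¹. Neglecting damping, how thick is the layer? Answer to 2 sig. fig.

ω = 2π / 86400 s = 7.27×10^-5 s⁻¹.
Required C = F₀ / (A ω) = 260 / (0.0355 × 7.27×10^-5) = 1.01×10^8 J/(m²·K).
D = C / (ρ c_p) = 1.01×10^8 / (999 × 4170) = 24.2 m.

24 m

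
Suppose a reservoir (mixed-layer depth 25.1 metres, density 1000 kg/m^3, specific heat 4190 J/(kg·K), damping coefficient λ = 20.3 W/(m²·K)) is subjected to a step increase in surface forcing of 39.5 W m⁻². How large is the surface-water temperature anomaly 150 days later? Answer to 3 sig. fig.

1.79 K

Areal heat capacity C = ρ c_p D = 1000 × 4190 × 25.1 = 1.05×10^8 J m⁻² K⁻¹.
τ = C / λ = 1.05×10^8 / 20.3 = 5.18×10^6 s.
Equilibrium anomaly ΔT_eq = F / λ = 39.5 / 20.3 = 1.95 K.
t = 150 days = 1.30×10^7 s, so t/τ = 2.50.
ΔT(t) = ΔT_eq (1 − e^(−t/τ)) = 1.95 × (1 − e^−2.50) = 1.79 K.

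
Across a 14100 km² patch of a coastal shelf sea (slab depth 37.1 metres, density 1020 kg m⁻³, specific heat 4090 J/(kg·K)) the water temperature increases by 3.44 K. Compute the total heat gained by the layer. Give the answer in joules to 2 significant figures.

7.5×10^18 J

Areal heat capacity C = ρ c_p D = 1020 × 4090 × 37.1 = 1.55×10^8 J/(m^2 K).
Heat per unit area: q = C ΔT = 1.55×10^8 × 3.44 = 5.32×10^8 J/m².
Total heat: Q = q × A = 5.32×10^8 × (14100 × 10⁶ m²) = 7.51×10^18 J.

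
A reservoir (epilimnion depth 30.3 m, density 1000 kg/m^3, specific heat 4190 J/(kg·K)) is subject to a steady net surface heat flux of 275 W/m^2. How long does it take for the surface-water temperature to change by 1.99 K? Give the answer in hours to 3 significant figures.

255 hours

Areal heat capacity C = ρ c_p D = 1000 × 4190 × 30.3 = 1.27×10^8 J/(m^2 K).
Time required: Δt = C ΔT / F = 1.27×10^8 × 1.99 / 275 = 9.19×10^5 s.
In hours: 9.19×10^5 s / (3600 s/hour) = 255 hours.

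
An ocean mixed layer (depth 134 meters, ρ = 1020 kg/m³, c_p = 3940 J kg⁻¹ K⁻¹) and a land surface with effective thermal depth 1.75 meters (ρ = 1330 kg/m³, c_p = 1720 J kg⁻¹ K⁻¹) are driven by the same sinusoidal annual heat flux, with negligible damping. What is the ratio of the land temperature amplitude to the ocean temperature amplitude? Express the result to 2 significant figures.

130

C_ocean = 1020 × 3940 × 134 = 5.39×10^8 J/(m²·K).
C_land = 1330 × 1720 × 1.75 = 4.00×10^6 J/(m²·K).
Undamped amplitude ∝ 1/C, so A_land/A_ocean = C_ocean/C_land = 135.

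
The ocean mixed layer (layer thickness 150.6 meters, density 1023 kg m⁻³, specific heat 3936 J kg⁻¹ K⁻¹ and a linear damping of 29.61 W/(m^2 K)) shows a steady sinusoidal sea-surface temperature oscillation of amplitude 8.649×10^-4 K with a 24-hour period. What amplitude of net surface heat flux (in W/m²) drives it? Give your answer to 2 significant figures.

38

Areal heat capacity C = ρ c_p D = 1023 × 3936 × 150.6 = 6.06×10^8 J/(m^2 K).
ω = 2π / 86400 s = 7.27×10^-5 s⁻¹.
√((Cω)² + λ²) = √((44100)² + 29.61²) = 44100 W/(m²·K).
F₀ = A × √((Cω)²+λ²) = 8.649×10^-4 × 44100 = 38.1 W/m².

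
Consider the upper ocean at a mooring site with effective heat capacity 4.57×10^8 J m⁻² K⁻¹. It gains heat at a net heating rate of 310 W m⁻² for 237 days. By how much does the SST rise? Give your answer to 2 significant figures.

14 K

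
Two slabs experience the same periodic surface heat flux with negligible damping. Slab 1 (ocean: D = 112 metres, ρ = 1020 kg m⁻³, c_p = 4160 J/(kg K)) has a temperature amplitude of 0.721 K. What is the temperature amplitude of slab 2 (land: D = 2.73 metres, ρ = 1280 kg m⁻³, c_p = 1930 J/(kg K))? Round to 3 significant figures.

50.8 K

C_ocean = 4.75×10^8 J/(m²·K); C_land = 6.74×10^6 J/(m²·K).
A ∝ 1/C ⇒ A_land = A_ocean × C_ocean/C_land = 0.721 × 70.5 = 50.8 K.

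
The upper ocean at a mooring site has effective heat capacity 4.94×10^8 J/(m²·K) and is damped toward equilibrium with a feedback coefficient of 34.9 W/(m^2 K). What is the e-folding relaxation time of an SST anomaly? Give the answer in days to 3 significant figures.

Areal heat capacity C = 4.94×10^8 J/(m²·K) (given).
Relaxation time τ = C / λ = 4.94×10^8 / 34.9 = 1.42×10^7 s.
In days: 1.42×10^7 s / (86400 s/day) = 164 days.

164 days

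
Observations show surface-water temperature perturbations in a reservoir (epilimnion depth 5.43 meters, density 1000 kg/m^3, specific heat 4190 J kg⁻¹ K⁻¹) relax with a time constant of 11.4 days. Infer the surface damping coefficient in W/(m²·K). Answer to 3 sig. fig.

Areal heat capacity C = ρ c_p D = 1000 × 4190 × 5.43 = 2.28×10^7 J/(m²·K).
τ = 11.4 days = 9.85×10^5 s.
λ = C / τ = 2.28×10^7 / 9.85×10^5 = 23.1 W/(m²·K).

23.1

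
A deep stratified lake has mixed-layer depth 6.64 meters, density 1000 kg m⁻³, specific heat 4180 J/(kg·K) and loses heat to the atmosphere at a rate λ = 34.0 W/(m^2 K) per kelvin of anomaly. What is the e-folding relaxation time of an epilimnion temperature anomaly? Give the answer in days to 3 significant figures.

Areal heat capacity C = ρ c_p D = 1000 × 4180 × 6.64 = 2.78×10^7 J/(m^2 K).
Relaxation time τ = C / λ = 2.78×10^7 / 34.0 = 8.16×10^5 s.
In days: 8.16×10^5 s / (86400 s/day) = 9.45 days.

9.45 days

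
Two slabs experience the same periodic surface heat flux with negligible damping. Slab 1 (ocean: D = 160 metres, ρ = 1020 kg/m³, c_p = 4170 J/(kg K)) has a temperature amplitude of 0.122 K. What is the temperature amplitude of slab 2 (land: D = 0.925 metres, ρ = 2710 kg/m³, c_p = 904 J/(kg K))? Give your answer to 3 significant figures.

C_ocean = 6.81×10^8 J/(m²·K); C_land = 2.27×10^6 J/(m²·K).
A ∝ 1/C ⇒ A_land = A_ocean × C_ocean/C_land = 0.122 × 300 = 36.6 K.

36.6 K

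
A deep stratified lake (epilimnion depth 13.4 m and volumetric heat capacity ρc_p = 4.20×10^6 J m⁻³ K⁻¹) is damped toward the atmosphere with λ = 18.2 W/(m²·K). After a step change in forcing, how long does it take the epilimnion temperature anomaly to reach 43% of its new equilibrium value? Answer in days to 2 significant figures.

20 days

Areal heat capacity C = ρc_p × D = 4.20×10^6 × 13.4 = 5.63×10^7 J m⁻² K⁻¹.
τ = C / λ = 5.63×10^7 / 18.2 = 3.09×10^6 s.
Fraction reached: 1 − e^(−t/τ) = 0.43 ⇒ t = −τ ln(1 − 0.43) = τ × 0.562.
t = 1.74×10^6 s = 20.1 days.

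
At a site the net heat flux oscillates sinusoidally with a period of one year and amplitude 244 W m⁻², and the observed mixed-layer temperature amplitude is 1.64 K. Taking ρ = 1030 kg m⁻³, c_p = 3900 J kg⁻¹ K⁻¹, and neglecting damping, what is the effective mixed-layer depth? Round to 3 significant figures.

186 m

ω = 2π / 3.15×10^7 s = 1.99×10^-7 s⁻¹.
Required C = F₀ / (A ω) = 244 / (1.64 × 1.99×10^-7) = 7.47×10^8 J/(m²·K).
D = C / (ρ c_p) = 7.47×10^8 / (1030 × 3900) = 186 m.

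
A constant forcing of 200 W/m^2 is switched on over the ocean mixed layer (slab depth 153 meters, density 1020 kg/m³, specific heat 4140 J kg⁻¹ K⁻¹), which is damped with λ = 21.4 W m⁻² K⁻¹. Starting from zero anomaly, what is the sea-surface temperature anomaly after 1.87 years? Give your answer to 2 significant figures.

Areal heat capacity C = ρ c_p D = 1020 × 4140 × 153 = 6.46×10^8 J/(m²·K).
τ = C / λ = 6.46×10^8 / 21.4 = 3.02×10^7 s.
Equilibrium anomaly ΔT_eq = F / λ = 200 / 21.4 = 9.35 K.
t = 1.87 years = 5.90×10^7 s, so t/τ = 1.95.
ΔT(t) = ΔT_eq (1 − e^(−t/τ)) = 9.35 × (1 − e^−1.95) = 8.02 K.

8.0 K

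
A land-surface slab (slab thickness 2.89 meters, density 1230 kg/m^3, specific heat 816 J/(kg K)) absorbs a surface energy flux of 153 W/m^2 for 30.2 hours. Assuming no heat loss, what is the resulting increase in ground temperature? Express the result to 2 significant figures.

Areal heat capacity C = ρ c_p D = 1230 × 816 × 2.89 = 2.90×10^6 J/(m²·K).
Net heat input Q = F Δt = 153 × (30.2 hours × 3600 s/hour) = 1.66×10^7 J/m².
ΔT = Q / C = 1.66×10^7 / 2.90×10^6 = 5.73 K.

5.7 K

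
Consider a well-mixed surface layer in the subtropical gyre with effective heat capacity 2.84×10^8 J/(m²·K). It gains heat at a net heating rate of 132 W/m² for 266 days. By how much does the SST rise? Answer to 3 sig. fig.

Areal heat capacity C = 2.84×10^8 J/(m²·K) (given).
Net heat input Q = F Δt = 132 × (266 days × 86400 s/day) = 3.03×10^9 J/m².
ΔT = Q / C = 3.03×10^9 / 2.84×10^8 = 10.7 K.

10.7 K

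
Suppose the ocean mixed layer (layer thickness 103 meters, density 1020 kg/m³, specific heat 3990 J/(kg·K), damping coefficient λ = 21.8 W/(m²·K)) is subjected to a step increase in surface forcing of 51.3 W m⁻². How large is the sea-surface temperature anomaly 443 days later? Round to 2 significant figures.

Areal heat capacity C = ρ c_p D = 1020 × 3990 × 103 = 4.19×10^8 J m⁻² K⁻¹.
τ = C / λ = 4.19×10^8 / 21.8 = 1.92×10^7 s.
Equilibrium anomaly ΔT_eq = F / λ = 51.3 / 21.8 = 2.35 K.
t = 443 days = 3.83×10^7 s, so t/τ = 1.99.
ΔT(t) = ΔT_eq (1 − e^(−t/τ)) = 2.35 × (1 − e^−1.99) = 2.03 K.

2.0 K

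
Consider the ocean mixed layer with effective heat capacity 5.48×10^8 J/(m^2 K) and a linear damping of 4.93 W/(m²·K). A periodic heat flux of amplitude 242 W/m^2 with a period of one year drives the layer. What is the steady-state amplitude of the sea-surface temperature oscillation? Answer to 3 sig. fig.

Areal heat capacity C = 5.48×10^8 J/(m^2 K) (given).
Angular frequency ω = 2π / T = 2π / 3.15×10^7 s = 1.99×10^-7 s⁻¹.
√((Cω)² + λ²) = √((109)² + 4.93²) = 109 W/(m²·K).
Amplitude A = F₀ / √((Cω)²+λ²) = 242 / 109 = 2.21 K.

2.21 K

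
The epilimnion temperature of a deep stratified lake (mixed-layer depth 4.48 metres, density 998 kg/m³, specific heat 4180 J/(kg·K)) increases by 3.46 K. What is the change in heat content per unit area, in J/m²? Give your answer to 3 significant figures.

Areal heat capacity C = ρ c_p D = 998 × 4180 × 4.48 = 1.87×10^7 J m⁻² K⁻¹.
ΔQ = C ΔT = 1.87×10^7 × 3.46 = 6.47×10^7 J/m².

6.47×10^7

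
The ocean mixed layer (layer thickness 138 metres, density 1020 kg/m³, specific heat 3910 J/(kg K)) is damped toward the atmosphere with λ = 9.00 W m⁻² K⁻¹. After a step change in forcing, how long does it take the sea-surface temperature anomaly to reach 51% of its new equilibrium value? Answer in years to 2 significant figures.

1.4 years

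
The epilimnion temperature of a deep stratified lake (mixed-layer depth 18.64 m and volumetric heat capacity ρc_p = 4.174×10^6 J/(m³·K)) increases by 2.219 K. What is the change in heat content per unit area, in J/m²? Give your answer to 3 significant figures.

1.73×10^8

Areal heat capacity C = ρc_p × D = 4.174×10^6 × 18.64 = 7.78×10^7 J/(m²·K).
ΔQ = C ΔT = 7.78×10^7 × 2.219 = 1.73×10^8 J/m².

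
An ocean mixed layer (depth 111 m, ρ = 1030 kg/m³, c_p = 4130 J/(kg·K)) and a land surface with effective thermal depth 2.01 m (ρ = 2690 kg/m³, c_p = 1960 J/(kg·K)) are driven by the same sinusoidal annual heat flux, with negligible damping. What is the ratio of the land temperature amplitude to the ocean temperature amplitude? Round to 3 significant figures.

44.6

C_ocean = 1030 × 4130 × 111 = 4.72×10^8 J/(m²·K).
C_land = 2690 × 1960 × 2.01 = 1.06×10^7 J/(m²·K).
Undamped amplitude ∝ 1/C, so A_land/A_ocean = C_ocean/C_land = 44.6.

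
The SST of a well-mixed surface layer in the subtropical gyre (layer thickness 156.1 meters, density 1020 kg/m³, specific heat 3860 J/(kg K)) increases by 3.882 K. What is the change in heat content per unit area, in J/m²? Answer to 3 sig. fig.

Areal heat capacity C = ρ c_p D = 1020 × 3860 × 156.1 = 6.15×10^8 J/(m^2 K).
ΔQ = C ΔT = 6.15×10^8 × 3.882 = 2.39×10^9 J/m².

2.39×10^9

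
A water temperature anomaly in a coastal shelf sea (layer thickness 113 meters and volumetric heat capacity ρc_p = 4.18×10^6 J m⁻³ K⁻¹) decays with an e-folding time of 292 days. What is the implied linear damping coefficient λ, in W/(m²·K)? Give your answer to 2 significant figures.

Areal heat capacity C = ρc_p × D = 4.18×10^6 × 113 = 4.72×10^8 J/(m²·K).
τ = 292 days = 2.52×10^7 s.
λ = C / τ = 4.72×10^8 / 2.52×10^7 = 18.7 W/(m²·K).

19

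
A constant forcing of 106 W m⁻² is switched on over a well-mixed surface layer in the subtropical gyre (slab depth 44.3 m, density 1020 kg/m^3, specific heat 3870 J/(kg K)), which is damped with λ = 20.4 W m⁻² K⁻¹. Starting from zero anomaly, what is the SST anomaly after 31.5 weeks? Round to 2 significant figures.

Areal heat capacity C = ρ c_p D = 1020 × 3870 × 44.3 = 1.75×10^8 J m⁻² K⁻¹.
τ = C / λ = 1.75×10^8 / 20.4 = 8.57×10^6 s.
Equilibrium anomaly ΔT_eq = F / λ = 106 / 20.4 = 5.20 K.
t = 31.5 weeks = 1.91×10^7 s, so t/τ = 2.22.
ΔT(t) = ΔT_eq (1 − e^(−t/τ)) = 5.20 × (1 − e^−2.22) = 4.63 K.

4.6 K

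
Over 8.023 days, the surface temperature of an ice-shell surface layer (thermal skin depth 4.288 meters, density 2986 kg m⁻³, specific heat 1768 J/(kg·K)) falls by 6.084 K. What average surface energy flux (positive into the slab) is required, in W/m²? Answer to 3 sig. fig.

Areal heat capacity C = ρ c_p D = 2986 × 1768 × 4.288 = 2.26×10^7 J/(m²·K).
Required heat per unit area: Q = C ΔT = 2.26×10^7 × -6.084 = -1.38×10^8 J/m².
Flux F = Q / Δt = -1.38×10^8 / 6.93×10^5 s = -199 W/m².

-199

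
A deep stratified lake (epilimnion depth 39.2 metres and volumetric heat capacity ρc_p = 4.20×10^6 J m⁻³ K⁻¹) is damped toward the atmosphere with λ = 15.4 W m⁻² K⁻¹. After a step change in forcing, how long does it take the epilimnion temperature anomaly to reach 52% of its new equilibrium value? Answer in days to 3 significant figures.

90.8 days

Areal heat capacity C = ρc_p × D = 4.20×10^6 × 39.2 = 1.65×10^8 J/(m^2 K).
τ = C / λ = 1.65×10^8 / 15.4 = 1.07×10^7 s.
Fraction reached: 1 − e^(−t/τ) = 0.52 ⇒ t = −τ ln(1 − 0.52) = τ × 0.734.
t = 7.85×10^6 s = 90.8 days.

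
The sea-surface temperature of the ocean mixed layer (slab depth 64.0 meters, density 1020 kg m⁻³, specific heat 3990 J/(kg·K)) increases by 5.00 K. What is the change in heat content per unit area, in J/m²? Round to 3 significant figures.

1.30×10^9

Areal heat capacity C = ρ c_p D = 1020 × 3990 × 64.0 = 2.60×10^8 J/(m^2 K).
ΔQ = C ΔT = 2.60×10^8 × 5.00 = 1.30×10^9 J/m².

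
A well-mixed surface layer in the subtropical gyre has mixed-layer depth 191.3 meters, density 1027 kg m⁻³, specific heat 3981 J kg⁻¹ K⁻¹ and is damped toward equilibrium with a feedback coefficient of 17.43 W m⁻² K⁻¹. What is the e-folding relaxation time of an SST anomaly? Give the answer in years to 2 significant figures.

1.4 years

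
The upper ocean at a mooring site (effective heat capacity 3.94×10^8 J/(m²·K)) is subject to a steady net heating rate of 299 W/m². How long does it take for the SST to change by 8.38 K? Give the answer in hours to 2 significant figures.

3100 hours

Areal heat capacity C = 3.94×10^8 J/(m²·K) (given).
Time required: Δt = C ΔT / F = 3.94×10^8 × 8.38 / 299 = 1.10×10^7 s.
In hours: 1.10×10^7 s / (3600 s/hour) = 3070 hours.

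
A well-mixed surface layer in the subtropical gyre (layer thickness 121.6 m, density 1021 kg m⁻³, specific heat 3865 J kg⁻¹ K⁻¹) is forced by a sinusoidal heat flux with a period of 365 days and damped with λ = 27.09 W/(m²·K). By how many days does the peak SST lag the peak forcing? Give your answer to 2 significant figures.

Areal heat capacity C = ρ c_p D = 1021 × 3865 × 121.6 = 4.80×10^8 J/(m²·K).
ω = 2π / 3.15×10^7 s = 1.99×10^-7 s⁻¹.
Phase lag φ = arctan(Cω/λ) = arctan(95.6/27.09) = 1.29 rad.
Time lag = φ / ω = 1.29 / 1.99×10^-7 = 6.50×10^6 s = 75.2 days.

75 days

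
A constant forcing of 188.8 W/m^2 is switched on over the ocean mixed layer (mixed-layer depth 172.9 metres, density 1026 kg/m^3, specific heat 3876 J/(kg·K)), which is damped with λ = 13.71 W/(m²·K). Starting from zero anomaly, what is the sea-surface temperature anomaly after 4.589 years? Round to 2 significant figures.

Areal heat capacity C = ρ c_p D = 1026 × 3876 × 172.9 = 6.88×10^8 J m⁻² K⁻¹.
τ = C / λ = 6.88×10^8 / 13.71 = 5.02×10^7 s.
Equilibrium anomaly ΔT_eq = F / λ = 188.8 / 13.71 = 13.8 K.
t = 4.589 years = 1.45×10^8 s, so t/τ = 2.89.
ΔT(t) = ΔT_eq (1 − e^(−t/τ)) = 13.8 × (1 − e^−2.89) = 13.0 K.

13 K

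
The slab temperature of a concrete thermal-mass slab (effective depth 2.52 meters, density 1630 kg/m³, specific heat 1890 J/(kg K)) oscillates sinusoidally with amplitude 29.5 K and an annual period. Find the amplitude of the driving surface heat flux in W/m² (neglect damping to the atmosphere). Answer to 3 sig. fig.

45.6

Areal heat capacity C = ρ c_p D = 1630 × 1890 × 2.52 = 7.76×10^6 J/(m^2 K).
ω = 2π / 3.15×10^7 s = 1.99×10^-7 s⁻¹.
Cω = 7.76×10^6 × 1.99×10^-7 = 1.55 W/(m²·K).
F₀ = A × Cω = 29.5 × 1.55 = 45.6 W/m².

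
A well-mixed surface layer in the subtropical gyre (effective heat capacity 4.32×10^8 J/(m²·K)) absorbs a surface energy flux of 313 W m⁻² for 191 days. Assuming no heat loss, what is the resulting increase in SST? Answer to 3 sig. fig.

12.0 K

Areal heat capacity C = 4.32×10^8 J/(m²·K) (given).
Net heat input Q = F Δt = 313 × (191 days × 86400 s/day) = 5.17×10^9 J/m².
ΔT = Q / C = 5.17×10^9 / 4.32×10^8 = 12.0 K.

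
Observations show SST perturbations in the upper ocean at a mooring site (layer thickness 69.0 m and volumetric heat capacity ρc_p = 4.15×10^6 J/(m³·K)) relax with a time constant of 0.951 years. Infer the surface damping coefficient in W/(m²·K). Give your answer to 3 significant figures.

Areal heat capacity C = ρc_p × D = 4.15×10^6 × 69.0 = 2.86×10^8 J m⁻² K⁻¹.
τ = 0.951 years = 3.00×10^7 s.
λ = C / τ = 2.86×10^8 / 3.00×10^7 = 9.54 W/(m²·K).

9.54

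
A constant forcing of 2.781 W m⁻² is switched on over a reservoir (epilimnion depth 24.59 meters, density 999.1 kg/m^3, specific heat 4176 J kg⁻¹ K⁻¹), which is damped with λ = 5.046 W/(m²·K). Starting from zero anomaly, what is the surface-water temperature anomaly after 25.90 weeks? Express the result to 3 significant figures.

Areal heat capacity C = ρ c_p D = 999.1 × 4176 × 24.59 = 1.03×10^8 J/(m²·K).
τ = C / λ = 1.03×10^8 / 5.046 = 2.03×10^7 s.
Equilibrium anomaly ΔT_eq = F / λ = 2.781 / 5.046 = 0.551 K.
t = 25.90 weeks = 1.57×10^7 s, so t/τ = 0.770.
ΔT(t) = ΔT_eq (1 − e^(−t/τ)) = 0.551 × (1 − e^−0.770) = 0.296 K.

0.296 K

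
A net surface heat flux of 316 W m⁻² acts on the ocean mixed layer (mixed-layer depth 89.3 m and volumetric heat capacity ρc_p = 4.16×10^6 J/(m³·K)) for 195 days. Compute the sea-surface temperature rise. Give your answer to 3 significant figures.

Areal heat capacity C = ρc_p × D = 4.16×10^6 × 89.3 = 3.71×10^8 J/(m^2 K).
Net heat input Q = F Δt = 316 × (195 days × 86400 s/day) = 5.32×10^9 J/m².
ΔT = Q / C = 5.32×10^9 / 3.71×10^8 = 14.3 K.

14.3 K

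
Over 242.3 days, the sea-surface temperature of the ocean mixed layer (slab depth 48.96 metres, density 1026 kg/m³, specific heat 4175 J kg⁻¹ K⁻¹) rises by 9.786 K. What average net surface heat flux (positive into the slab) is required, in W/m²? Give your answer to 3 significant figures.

Areal heat capacity C = ρ c_p D = 1026 × 4175 × 48.96 = 2.10×10^8 J/(m^2 K).
Required heat per unit area: Q = C ΔT = 2.10×10^8 × 9.786 = 2.05×10^9 J/m².
Flux F = Q / Δt = 2.05×10^9 / 2.09×10^7 s = 98.0 W/m².

98.0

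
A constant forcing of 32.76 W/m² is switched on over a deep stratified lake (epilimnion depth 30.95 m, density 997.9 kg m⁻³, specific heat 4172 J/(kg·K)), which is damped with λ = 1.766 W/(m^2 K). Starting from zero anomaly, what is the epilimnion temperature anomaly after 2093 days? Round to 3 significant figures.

17.0 K

Areal heat capacity C = ρ c_p D = 997.9 × 4172 × 30.95 = 1.29×10^8 J m⁻² K⁻¹.
τ = C / λ = 1.29×10^8 / 1.766 = 7.30×10^7 s.
Equilibrium anomaly ΔT_eq = F / λ = 32.76 / 1.766 = 18.6 K.
t = 2093 days = 1.81×10^8 s, so t/τ = 2.48.
ΔT(t) = ΔT_eq (1 − e^(−t/τ)) = 18.6 × (1 − e^−2.48) = 17.0 K.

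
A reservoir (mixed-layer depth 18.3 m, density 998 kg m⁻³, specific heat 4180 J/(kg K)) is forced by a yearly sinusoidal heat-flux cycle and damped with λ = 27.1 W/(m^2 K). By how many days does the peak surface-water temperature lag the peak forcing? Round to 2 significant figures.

30 days

Areal heat capacity C = ρ c_p D = 998 × 4180 × 18.3 = 7.63×10^7 J/(m²·K).
ω = 2π / 3.15×10^7 s = 1.99×10^-7 s⁻¹.
Phase lag φ = arctan(Cω/λ) = arctan(15.2/27.1) = 0.511 rad.
Time lag = φ / ω = 0.511 / 1.99×10^-7 = 2.57×10^6 s = 29.7 days.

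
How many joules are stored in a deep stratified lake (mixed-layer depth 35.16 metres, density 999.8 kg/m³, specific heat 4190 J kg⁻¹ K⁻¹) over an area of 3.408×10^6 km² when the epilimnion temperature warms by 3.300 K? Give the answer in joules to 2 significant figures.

Areal heat capacity C = ρ c_p D = 999.8 × 4190 × 35.16 = 1.47×10^8 J m⁻² K⁻¹.
Heat per unit area: q = C ΔT = 1.47×10^8 × 3.300 = 4.86×10^8 J/m².
Total heat: Q = q × A = 4.86×10^8 × (3.408×10^6 × 10⁶ m²) = 1.66×10^21 J.

1.7×10^21 J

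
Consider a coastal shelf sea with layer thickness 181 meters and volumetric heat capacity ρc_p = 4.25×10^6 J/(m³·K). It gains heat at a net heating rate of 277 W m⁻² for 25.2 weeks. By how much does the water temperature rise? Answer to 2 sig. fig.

Areal heat capacity C = ρc_p × D = 4.25×10^6 × 181 = 7.69×10^8 J/(m^2 K).
Net heat input Q = F Δt = 277 × (25.2 weeks × 6.048×10^5 s/week) = 4.22×10^9 J/m².
ΔT = Q / C = 4.22×10^9 / 7.69×10^8 = 5.49 K.

5.5 K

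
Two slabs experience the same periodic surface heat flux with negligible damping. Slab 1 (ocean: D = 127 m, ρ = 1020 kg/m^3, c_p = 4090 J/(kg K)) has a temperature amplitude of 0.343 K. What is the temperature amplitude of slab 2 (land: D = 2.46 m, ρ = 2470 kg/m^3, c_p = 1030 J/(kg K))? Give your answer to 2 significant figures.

29 K

C_ocean = 5.30×10^8 J/(m²·K); C_land = 6.26×10^6 J/(m²·K).
A ∝ 1/C ⇒ A_land = A_ocean × C_ocean/C_land = 0.343 × 84.7 = 29.0 K.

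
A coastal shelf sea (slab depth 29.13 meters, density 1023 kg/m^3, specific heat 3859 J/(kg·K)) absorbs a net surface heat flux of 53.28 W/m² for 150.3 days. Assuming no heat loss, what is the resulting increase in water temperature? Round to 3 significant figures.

Areal heat capacity C = ρ c_p D = 1023 × 3859 × 29.13 = 1.15×10^8 J/(m^2 K).
Net heat input Q = F Δt = 53.28 × (150.3 days × 86400 s/day) = 6.92×10^8 J/m².
ΔT = Q / C = 6.92×10^8 / 1.15×10^8 = 6.02 K.

6.02 K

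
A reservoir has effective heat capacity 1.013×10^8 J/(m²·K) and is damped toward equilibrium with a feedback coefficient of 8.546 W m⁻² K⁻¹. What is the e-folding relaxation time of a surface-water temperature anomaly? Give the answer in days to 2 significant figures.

Areal heat capacity C = 1.013×10^8 J/(m²·K) (given).
Relaxation time τ = C / λ = 1.01×10^8 / 8.546 = 1.19×10^7 s.
In days: 1.19×10^7 s / (86400 s/day) = 137 days.

140 days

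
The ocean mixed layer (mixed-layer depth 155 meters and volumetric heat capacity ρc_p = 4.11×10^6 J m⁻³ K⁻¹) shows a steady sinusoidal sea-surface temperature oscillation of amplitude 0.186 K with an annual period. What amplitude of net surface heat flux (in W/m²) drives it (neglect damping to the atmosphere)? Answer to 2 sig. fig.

24

Areal heat capacity C = ρc_p × D = 4.11×10^6 × 155 = 6.37×10^8 J/(m^2 K).
ω = 2π / 3.15×10^7 s = 1.99×10^-7 s⁻¹.
Cω = 6.37×10^8 × 1.99×10^-7 = 127 W/(m²·K).
F₀ = A × Cω = 0.186 × 127 = 23.6 W/m².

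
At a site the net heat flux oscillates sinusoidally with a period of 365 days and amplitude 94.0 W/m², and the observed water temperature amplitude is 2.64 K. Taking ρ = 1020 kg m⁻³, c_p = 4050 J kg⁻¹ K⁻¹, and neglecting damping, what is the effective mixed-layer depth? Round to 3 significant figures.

ω = 2π / 3.15×10^7 s = 1.99×10^-7 s⁻¹.
Required C = F₀ / (A ω) = 94.0 / (2.64 × 1.99×10^-7) = 1.79×10^8 J/(m²·K).
D = C / (ρ c_p) = 1.79×10^8 / (1020 × 4050) = 43.3 m.

43.3 m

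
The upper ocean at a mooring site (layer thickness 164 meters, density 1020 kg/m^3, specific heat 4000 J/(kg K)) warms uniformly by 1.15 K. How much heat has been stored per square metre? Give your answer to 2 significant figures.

Areal heat capacity C = ρ c_p D = 1020 × 4000 × 164 = 6.69×10^8 J/(m²·K).
ΔQ = C ΔT = 6.69×10^8 × 1.15 = 7.69×10^8 J/m².

7.7×10^8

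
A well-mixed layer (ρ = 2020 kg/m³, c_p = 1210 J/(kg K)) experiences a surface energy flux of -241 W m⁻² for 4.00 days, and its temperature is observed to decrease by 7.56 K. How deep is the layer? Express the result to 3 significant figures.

Heat input Q = F Δt = -241 × 3.46×10^5 s = -8.33×10^7 J/m².
Required areal heat capacity C = Q / ΔT = 1.10×10^7 J/(m²·K).
Depth D = C / (ρ c_p) = 1.10×10^7 / (2020 × 1210) = 4.51 m.

4.51 m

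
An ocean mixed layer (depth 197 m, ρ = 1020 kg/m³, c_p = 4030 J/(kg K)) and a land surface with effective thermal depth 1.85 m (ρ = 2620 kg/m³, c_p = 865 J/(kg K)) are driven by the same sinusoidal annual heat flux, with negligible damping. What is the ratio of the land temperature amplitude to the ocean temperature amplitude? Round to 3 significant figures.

193

C_ocean = 1020 × 4030 × 197 = 8.10×10^8 J/(m²·K).
C_land = 2620 × 865 × 1.85 = 4.19×10^6 J/(m²·K).
Undamped amplitude ∝ 1/C, so A_land/A_ocean = C_ocean/C_land = 193.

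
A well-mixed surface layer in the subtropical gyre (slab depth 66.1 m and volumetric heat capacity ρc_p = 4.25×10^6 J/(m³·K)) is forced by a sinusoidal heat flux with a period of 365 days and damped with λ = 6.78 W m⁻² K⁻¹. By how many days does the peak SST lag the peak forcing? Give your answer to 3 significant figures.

Areal heat capacity C = ρc_p × D = 4.25×10^6 × 66.1 = 2.81×10^8 J m⁻² K⁻¹.
ω = 2π / 3.15×10^7 s = 1.99×10^-7 s⁻¹.
Phase lag φ = arctan(Cω/λ) = arctan(56.0/6.78) = 1.45 rad.
Time lag = φ / ω = 1.45 / 1.99×10^-7 = 7.28×10^6 s = 84.2 days.

84.2 days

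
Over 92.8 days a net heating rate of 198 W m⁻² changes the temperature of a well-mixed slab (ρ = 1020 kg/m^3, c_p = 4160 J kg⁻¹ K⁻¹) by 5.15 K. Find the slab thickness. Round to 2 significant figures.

Heat input Q = F Δt = 198 × 8.02×10^6 s = 1.59×10^9 J/m².
Required areal heat capacity C = Q / ΔT = 3.08×10^8 J/(m²·K).
Depth D = C / (ρ c_p) = 3.08×10^8 / (1020 × 4160) = 72.6 m.

73 m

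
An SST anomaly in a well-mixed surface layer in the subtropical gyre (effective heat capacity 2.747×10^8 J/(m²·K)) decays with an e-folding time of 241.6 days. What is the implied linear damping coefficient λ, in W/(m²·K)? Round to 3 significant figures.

13.2

Areal heat capacity C = 2.747×10^8 J/(m²·K) (given).
τ = 241.6 days = 2.09×10^7 s.
λ = C / τ = 2.75×10^8 / 2.09×10^7 = 13.2 W/(m²·K).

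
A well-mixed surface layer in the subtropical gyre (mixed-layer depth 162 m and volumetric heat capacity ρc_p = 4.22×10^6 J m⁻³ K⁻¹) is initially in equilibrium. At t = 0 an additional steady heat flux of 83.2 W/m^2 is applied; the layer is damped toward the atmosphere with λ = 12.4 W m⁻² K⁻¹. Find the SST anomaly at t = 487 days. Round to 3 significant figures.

3.58 K

Areal heat capacity C = ρc_p × D = 4.22×10^6 × 162 = 6.84×10^8 J/(m^2 K).
τ = C / λ = 6.84×10^8 / 12.4 = 5.51×10^7 s.
Equilibrium anomaly ΔT_eq = F / λ = 83.2 / 12.4 = 6.71 K.
t = 487 days = 4.21×10^7 s, so t/τ = 0.763.
ΔT(t) = ΔT_eq (1 − e^(−t/τ)) = 6.71 × (1 − e^−0.763) = 3.58 K.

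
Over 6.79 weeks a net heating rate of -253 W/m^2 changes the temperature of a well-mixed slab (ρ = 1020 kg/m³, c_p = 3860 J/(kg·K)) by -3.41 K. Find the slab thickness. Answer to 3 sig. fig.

77.4 m

Heat input Q = F Δt = -253 × 4.11×10^6 s = -1.04×10^9 J/m².
Required areal heat capacity C = Q / ΔT = 3.05×10^8 J/(m²·K).
Depth D = C / (ρ c_p) = 3.05×10^8 / (1020 × 3860) = 77.4 m.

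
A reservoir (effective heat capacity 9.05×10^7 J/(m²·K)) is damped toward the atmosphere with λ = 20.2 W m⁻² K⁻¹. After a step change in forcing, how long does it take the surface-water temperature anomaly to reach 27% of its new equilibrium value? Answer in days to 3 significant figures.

Areal heat capacity C = 9.05×10^7 J/(m²·K) (given).
τ = C / λ = 9.05×10^7 / 20.2 = 4.48×10^6 s.
Fraction reached: 1 − e^(−t/τ) = 0.27 ⇒ t = −τ ln(1 − 0.27) = τ × 0.315.
t = 1.41×10^6 s = 16.3 days.

16.3 days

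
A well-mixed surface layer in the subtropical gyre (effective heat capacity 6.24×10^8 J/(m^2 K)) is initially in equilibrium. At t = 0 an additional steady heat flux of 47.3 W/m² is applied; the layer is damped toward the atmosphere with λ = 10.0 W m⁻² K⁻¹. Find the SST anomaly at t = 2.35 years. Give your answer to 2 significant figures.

3.3 K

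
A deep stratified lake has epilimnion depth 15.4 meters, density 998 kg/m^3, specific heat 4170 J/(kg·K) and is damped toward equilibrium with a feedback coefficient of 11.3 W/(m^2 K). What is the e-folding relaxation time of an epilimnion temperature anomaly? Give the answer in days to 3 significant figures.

Areal heat capacity C = ρ c_p D = 998 × 4170 × 15.4 = 6.41×10^7 J m⁻² K⁻¹.
Relaxation time τ = C / λ = 6.41×10^7 / 11.3 = 5.67×10^6 s.
In days: 5.67×10^6 s / (86400 s/day) = 65.6 days.

65.6 days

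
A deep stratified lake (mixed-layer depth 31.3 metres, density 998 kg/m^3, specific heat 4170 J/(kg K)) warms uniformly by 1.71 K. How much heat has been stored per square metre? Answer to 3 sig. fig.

Areal heat capacity C = ρ c_p D = 998 × 4170 × 31.3 = 1.30×10^8 J m⁻² K⁻¹.
ΔQ = C ΔT = 1.30×10^8 × 1.71 = 2.23×10^8 J/m².

2.23×10^8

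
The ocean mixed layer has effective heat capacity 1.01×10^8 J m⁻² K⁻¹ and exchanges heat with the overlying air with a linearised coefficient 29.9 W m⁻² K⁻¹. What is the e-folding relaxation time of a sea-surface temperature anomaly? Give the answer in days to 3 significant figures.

Areal heat capacity C = 1.01×10^8 J m⁻² K⁻¹ (given).
Relaxation time τ = C / λ = 1.01×10^8 / 29.9 = 3.38×10^6 s.
In days: 3.38×10^6 s / (86400 s/day) = 39.1 days.

39.1 days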